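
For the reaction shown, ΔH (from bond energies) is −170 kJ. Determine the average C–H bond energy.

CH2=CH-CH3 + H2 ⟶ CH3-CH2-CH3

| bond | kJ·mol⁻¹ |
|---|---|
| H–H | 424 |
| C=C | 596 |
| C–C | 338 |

Let D be the C–H bond energy.
Σ(broken) = 1×338 + 6×D + 1×596 + 1×424 = 1358 + 6D
Σ(formed) = 2×338 + 8×D = 676 + 8D
ΔH = Σ(broken) − Σ(formed) = (1358 + 6D) − (676 + 8D) = +682 − 2D
Setting this equal to −170 kJ gives 2D = 852, so D = 426 kJ/mol.

D(C–H) ≈ 426 kJ/mol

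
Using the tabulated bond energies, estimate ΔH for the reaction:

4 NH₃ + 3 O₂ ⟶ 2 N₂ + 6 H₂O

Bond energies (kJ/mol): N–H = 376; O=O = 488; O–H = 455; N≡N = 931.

Bonds broken (reactants):
  N–H: 12 × 376 = 4512
  O=O: 3 × 488 = 1464
  Σ(broken) = 5976 kJ
Bonds formed (products):
  N≡N: 2 × 931 = 1862
  O–H: 12 × 455 = 5460
  Σ(formed) = 7322 kJ
ΔH = Σ(broken) − Σ(formed) = 5976 − 7322 = −1346 kJ

ΔH ≈ −1346 kJ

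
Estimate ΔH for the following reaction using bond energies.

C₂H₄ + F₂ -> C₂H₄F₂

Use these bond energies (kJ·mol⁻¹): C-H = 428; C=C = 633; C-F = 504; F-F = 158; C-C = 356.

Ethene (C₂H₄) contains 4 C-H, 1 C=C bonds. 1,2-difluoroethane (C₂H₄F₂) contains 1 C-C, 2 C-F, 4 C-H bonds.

Bonds broken (reactants):
  C-H: 4 × 428 = 1712
  C=C: 1 × 633 = 633
  F-F: 1 × 158 = 158
  Σ(broken) = 2503 kJ
Bonds formed (products):
  C-C: 1 × 356 = 356
  C-F: 2 × 504 = 1008
  C-H: 4 × 428 = 1712
  Σ(formed) = 3076 kJ
ΔH = Σ(broken) − Σ(formed) = 2503 − 3076 = −573 kJ

ΔH ≈ −573 kJ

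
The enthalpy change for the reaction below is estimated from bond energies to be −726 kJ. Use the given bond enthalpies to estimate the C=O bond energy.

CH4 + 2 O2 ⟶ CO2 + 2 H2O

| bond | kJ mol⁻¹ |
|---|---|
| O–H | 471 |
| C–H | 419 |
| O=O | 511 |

Let D be the C=O bond energy.
Σ(broken) = 4×419 + 2×511 = 2698
Σ(formed) = 2×D + 4×471 = 1884 + 2D
ΔH = Σ(broken) − Σ(formed) = (2698) − (1884 + 2D) = +814 − 2D
Setting this equal to −726 kJ gives 2D = 1540, so D = 770 kJ/mol.

D(C=O) ≈ 770 kJ/mol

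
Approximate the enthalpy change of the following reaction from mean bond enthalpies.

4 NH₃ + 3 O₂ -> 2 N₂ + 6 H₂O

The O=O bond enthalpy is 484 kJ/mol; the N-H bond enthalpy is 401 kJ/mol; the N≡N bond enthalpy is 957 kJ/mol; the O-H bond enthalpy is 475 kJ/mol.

ΔH ≈ −1350 kJ

Bonds broken (reactants):
  N-H: 12 × 401 = 4812
  O=O: 3 × 484 = 1452
  Σ(broken) = 6264 kJ
Bonds formed (products):
  N≡N: 2 × 957 = 1914
  O-H: 12 × 475 = 5700
  Σ(formed) = 7614 kJ
ΔH = Σ(broken) − Σ(formed) = 6264 − 7614 = −1350 kJ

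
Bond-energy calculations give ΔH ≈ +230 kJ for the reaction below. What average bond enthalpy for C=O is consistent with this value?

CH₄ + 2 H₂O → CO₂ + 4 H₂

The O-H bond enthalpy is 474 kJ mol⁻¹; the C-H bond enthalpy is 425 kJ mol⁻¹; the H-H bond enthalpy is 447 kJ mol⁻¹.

Let D be the C=O bond energy.
Σ(broken) = 4×425 + 4×474 = 3596
Σ(formed) = 2×D + 4×447 = 1788 + 2D
ΔH = Σ(broken) − Σ(formed) = (3596) − (1788 + 2D) = +1808 − 2D
Setting this equal to +230 kJ gives 2D = 1578, so D = 789 kJ/mol.

D(C=O) ≈ 789 kJ/mol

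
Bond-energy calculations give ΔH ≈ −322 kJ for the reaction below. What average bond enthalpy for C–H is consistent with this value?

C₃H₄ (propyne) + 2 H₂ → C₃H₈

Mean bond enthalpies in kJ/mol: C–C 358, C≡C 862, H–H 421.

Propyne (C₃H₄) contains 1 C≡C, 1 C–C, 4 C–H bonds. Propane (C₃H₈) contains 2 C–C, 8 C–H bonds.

D(C–H) ≈ 417 kJ/mol

Let D be the C–H bond energy.
Σ(broken) = 1×862 + 1×358 + 4×D + 2×421 = 2062 + 4D
Σ(formed) = 2×358 + 8×D = 716 + 8D
ΔH = Σ(broken) − Σ(formed) = (2062 + 4D) − (716 + 8D) = +1346 − 4D
Setting this equal to −322 kJ gives 4D = 1668, so D = 417 kJ/mol.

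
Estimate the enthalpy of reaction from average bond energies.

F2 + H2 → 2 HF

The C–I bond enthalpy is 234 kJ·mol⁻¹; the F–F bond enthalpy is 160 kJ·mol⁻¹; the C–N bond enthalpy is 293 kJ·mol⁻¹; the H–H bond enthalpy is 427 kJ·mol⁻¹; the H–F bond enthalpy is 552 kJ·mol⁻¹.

ΔH ≈ −517 kJ

Bonds broken (reactants):
  F–F: 1 × 160 = 160
  H–H: 1 × 427 = 427
  Σ(broken) = 587 kJ
Bonds formed (products):
  H–F: 2 × 552 = 1104
  Σ(formed) = 1104 kJ
ΔH = Σ(broken) − Σ(formed) = 587 − 1104 = −517 kJ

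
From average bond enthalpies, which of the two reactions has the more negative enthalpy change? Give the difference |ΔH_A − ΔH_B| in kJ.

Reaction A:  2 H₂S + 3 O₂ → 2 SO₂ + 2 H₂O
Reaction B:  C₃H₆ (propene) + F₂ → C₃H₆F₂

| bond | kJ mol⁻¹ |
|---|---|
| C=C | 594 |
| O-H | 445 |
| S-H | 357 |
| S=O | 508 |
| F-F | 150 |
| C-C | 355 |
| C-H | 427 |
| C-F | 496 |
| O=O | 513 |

Reaction A, by 242 kJ

Reaction A:
  Bonds broken (reactants):
    O=O: 3 × 513 = 1539
    S-H: 4 × 357 = 1428
    Σ(broken) = 2967 kJ
  Bonds formed (products):
    O-H: 4 × 445 = 1780
    S=O: 4 × 508 = 2032
    Σ(formed) = 3812 kJ
  ΔH_A = 2967 − 3812 = −845 kJ
Reaction B:
  Bonds broken (reactants):
    C-C: 1 × 355 = 355
    C-H: 6 × 427 = 2562
    C=C: 1 × 594 = 594
    F-F: 1 × 150 = 150
    Σ(broken) = 3661 kJ
  Bonds formed (products):
    C-C: 2 × 355 = 710
    C-F: 2 × 496 = 992
    C-H: 6 × 427 = 2562
    Σ(formed) = 4264 kJ
  ΔH_B = 3661 − 4264 = −603 kJ
ΔH_A − ΔH_B = −242 kJ, so reaction A has the more negative ΔH; |ΔH_A − ΔH_B| = 242 kJ.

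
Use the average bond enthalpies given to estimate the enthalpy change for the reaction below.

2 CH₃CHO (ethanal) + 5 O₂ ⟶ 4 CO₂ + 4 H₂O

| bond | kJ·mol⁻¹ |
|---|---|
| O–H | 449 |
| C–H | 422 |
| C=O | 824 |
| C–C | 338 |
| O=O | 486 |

ΔH ≈ −2054 kJ

Bonds broken (reactants):
  C–C: 2 × 338 = 676
  C–H: 8 × 422 = 3376
  C=O: 2 × 824 = 1648
  O=O: 5 × 486 = 2430
  Σ(broken) = 8130 kJ
Bonds formed (products):
  C=O: 8 × 824 = 6592
  O–H: 8 × 449 = 3592
  Σ(formed) = 10184 kJ
ΔH = Σ(broken) − Σ(formed) = 8130 − 10184 = −2054 kJ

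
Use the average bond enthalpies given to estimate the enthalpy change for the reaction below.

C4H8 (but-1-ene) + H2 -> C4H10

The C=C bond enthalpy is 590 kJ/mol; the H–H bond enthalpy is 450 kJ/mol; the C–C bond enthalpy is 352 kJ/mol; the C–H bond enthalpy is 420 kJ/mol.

ΔH ≈ −152 kJ

Bonds broken (reactants):
  C–C: 2 × 352 = 704
  C–H: 8 × 420 = 3360
  C=C: 1 × 590 = 590
  H–H: 1 × 450 = 450
  Σ(broken) = 5104 kJ
Bonds formed (products):
  C–C: 3 × 352 = 1056
  C–H: 10 × 420 = 4200
  Σ(formed) = 5256 kJ
ΔH = Σ(broken) − Σ(formed) = 5104 − 5256 = −152 kJ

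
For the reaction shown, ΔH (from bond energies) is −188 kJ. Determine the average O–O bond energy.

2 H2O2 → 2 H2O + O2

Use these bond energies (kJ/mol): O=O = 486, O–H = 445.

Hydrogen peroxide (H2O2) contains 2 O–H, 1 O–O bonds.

D(O–O) ≈ 149 kJ/mol

Let D be the O–O bond energy.
Σ(broken) = 4×445 + 2×D = 1780 + 2D
Σ(formed) = 4×445 + 1×486 = 2266
ΔH = Σ(broken) − Σ(formed) = (1780 + 2D) − (2266) = −486 + 2D
Setting this equal to −188 kJ gives 2D = 298, so D = 149 kJ/mol.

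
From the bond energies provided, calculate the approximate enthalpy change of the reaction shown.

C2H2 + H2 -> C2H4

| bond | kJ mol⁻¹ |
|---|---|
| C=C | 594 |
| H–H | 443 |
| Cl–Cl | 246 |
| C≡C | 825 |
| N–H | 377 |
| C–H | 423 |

Bonds broken (reactants):
  C≡C: 1 × 825 = 825
  C–H: 2 × 423 = 846
  H–H: 1 × 443 = 443
  Σ(broken) = 2114 kJ
Bonds formed (products):
  C–H: 4 × 423 = 1692
  C=C: 1 × 594 = 594
  Σ(formed) = 2286 kJ
ΔH = Σ(broken) − Σ(formed) = 2114 − 2286 = −172 kJ

ΔH ≈ −172 kJ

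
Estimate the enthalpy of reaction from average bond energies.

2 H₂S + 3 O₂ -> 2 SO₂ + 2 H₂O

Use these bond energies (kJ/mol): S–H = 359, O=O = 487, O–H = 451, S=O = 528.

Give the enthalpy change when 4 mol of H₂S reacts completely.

ΔH = −2038 kJ

Bonds broken (reactants):
  O=O: 3 × 487 = 1461
  S–H: 4 × 359 = 1436
  Σ(broken) = 2897 kJ
Bonds formed (products):
  O–H: 4 × 451 = 1804
  S=O: 4 × 528 = 2112
  Σ(formed) = 3916 kJ
ΔH = Σ(broken) − Σ(formed) = 2897 − 3916 = −1019 kJ
For 2× the reaction as written: 2 × (−1019) = −2038 kJ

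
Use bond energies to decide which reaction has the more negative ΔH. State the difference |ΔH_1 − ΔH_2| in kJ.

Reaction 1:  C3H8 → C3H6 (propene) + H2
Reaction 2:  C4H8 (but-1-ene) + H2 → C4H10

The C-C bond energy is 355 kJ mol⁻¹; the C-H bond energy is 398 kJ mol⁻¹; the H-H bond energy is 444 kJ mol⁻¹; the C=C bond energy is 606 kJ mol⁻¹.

Reaction 1:
  Bonds broken (reactants):
    C-C: 2 × 355 = 710
    C-H: 8 × 398 = 3184
    Σ(broken) = 3894 kJ
  Bonds formed (products):
    C-C: 1 × 355 = 355
    C-H: 6 × 398 = 2388
    C=C: 1 × 606 = 606
    H-H: 1 × 444 = 444
    Σ(formed) = 3793 kJ
  ΔH_1 = 3894 − 3793 = +101 kJ
Reaction 2:
  Bonds broken (reactants):
    C-C: 2 × 355 = 710
    C-H: 8 × 398 = 3184
    C=C: 1 × 606 = 606
    H-H: 1 × 444 = 444
    Σ(broken) = 4944 kJ
  Bonds formed (products):
    C-C: 3 × 355 = 1065
    C-H: 10 × 398 = 3980
    Σ(formed) = 5045 kJ
  ΔH_2 = 4944 − 5045 = −101 kJ
ΔH_1 − ΔH_2 = +202 kJ, so reaction 2 has the more negative ΔH; |ΔH_1 − ΔH_2| = 202 kJ.

Reaction 2, by 202 kJ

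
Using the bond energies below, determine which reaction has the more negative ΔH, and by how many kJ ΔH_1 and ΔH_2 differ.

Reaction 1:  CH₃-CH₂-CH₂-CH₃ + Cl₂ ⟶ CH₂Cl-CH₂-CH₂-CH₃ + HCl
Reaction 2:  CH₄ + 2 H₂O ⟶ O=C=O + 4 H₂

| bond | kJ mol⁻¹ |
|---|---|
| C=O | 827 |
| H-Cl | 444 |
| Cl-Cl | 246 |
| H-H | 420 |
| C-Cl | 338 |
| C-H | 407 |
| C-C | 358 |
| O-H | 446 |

Reaction 1, by 207 kJ

Reaction 1:
  Bonds broken (reactants):
    C-C: 3 × 358 = 1074
    C-H: 10 × 407 = 4070
    Cl-Cl: 1 × 246 = 246
    Σ(broken) = 5390 kJ
  Bonds formed (products):
    C-C: 3 × 358 = 1074
    C-Cl: 1 × 338 = 338
    C-H: 9 × 407 = 3663
    H-Cl: 1 × 444 = 444
    Σ(formed) = 5519 kJ
  ΔH_1 = 5390 − 5519 = −129 kJ
Reaction 2:
  Bonds broken (reactants):
    C-H: 4 × 407 = 1628
    O-H: 4 × 446 = 1784
    Σ(broken) = 3412 kJ
  Bonds formed (products):
    C=O: 2 × 827 = 1654
    H-H: 4 × 420 = 1680
    Σ(formed) = 3334 kJ
  ΔH_2 = 3412 − 3334 = +78 kJ
ΔH_1 − ΔH_2 = −207 kJ, so reaction 1 has the more negative ΔH; |ΔH_1 − ΔH_2| = 207 kJ.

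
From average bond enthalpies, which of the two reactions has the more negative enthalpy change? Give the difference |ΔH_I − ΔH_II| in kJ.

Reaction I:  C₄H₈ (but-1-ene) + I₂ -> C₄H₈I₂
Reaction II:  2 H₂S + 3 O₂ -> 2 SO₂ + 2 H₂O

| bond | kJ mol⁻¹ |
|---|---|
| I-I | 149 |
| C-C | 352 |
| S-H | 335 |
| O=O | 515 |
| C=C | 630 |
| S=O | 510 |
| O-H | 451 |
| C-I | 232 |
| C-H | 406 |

Reaction II, by 922 kJ

Reaction I:
  Bonds broken (reactants):
    C-C: 2 × 352 = 704
    C-H: 8 × 406 = 3248
    C=C: 1 × 630 = 630
    I-I: 1 × 149 = 149
    Σ(broken) = 4731 kJ
  Bonds formed (products):
    C-C: 3 × 352 = 1056
    C-H: 8 × 406 = 3248
    C-I: 2 × 232 = 464
    Σ(formed) = 4768 kJ
  ΔH_I = 4731 − 4768 = −37 kJ
Reaction II:
  Bonds broken (reactants):
    O=O: 3 × 515 = 1545
    S-H: 4 × 335 = 1340
    Σ(broken) = 2885 kJ
  Bonds formed (products):
    O-H: 4 × 451 = 1804
    S=O: 4 × 510 = 2040
    Σ(formed) = 3844 kJ
  ΔH_II = 2885 − 3844 = −959 kJ
ΔH_I − ΔH_II = +922 kJ, so reaction II has the more negative ΔH; |ΔH_I − ΔH_II| = 922 kJ.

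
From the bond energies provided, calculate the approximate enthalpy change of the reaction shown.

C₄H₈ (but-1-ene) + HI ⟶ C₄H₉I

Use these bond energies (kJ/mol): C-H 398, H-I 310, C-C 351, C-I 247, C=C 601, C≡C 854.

Bonds broken (reactants):
  C-C: 2 × 351 = 702
  C-H: 8 × 398 = 3184
  C=C: 1 × 601 = 601
  H-I: 1 × 310 = 310
  Σ(broken) = 4797 kJ
Bonds formed (products):
  C-C: 3 × 351 = 1053
  C-H: 9 × 398 = 3582
  C-I: 1 × 247 = 247
  Σ(formed) = 4882 kJ
ΔH = Σ(broken) − Σ(formed) = 4797 − 4882 = −85 kJ

ΔH ≈ −85 kJ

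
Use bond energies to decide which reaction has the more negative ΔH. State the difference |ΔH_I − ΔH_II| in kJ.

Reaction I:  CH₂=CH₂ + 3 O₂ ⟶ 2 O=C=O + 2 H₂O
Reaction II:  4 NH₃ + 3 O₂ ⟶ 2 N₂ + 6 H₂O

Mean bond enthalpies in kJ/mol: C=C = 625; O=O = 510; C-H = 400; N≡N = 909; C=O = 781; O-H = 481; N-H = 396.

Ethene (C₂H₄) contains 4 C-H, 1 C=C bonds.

Reaction II, by 15 kJ

Reaction I:
  Bonds broken (reactants):
    C-H: 4 × 400 = 1600
    C=C: 1 × 625 = 625
    O=O: 3 × 510 = 1530
    Σ(broken) = 3755 kJ
  Bonds formed (products):
    C=O: 4 × 781 = 3124
    O-H: 4 × 481 = 1924
    Σ(formed) = 5048 kJ
  ΔH_I = 3755 − 5048 = −1293 kJ
Reaction II:
  Bonds broken (reactants):
    N-H: 12 × 396 = 4752
    O=O: 3 × 510 = 1530
    Σ(broken) = 6282 kJ
  Bonds formed (products):
    N≡N: 2 × 909 = 1818
    O-H: 12 × 481 = 5772
    Σ(formed) = 7590 kJ
  ΔH_II = 6282 − 7590 = −1308 kJ
ΔH_I − ΔH_II = +15 kJ, so reaction II has the more negative ΔH; |ΔH_I − ΔH_II| = 15 kJ.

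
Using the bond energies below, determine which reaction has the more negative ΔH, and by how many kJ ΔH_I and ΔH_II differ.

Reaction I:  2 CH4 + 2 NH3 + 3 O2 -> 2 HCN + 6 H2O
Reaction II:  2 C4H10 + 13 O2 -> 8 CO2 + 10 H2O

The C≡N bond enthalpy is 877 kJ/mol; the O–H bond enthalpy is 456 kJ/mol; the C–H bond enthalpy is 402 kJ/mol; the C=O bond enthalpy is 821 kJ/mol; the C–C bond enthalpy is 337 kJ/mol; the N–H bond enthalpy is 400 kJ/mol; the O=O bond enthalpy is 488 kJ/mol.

Reaction I:
  Bonds broken (reactants):
    C–H: 8 × 402 = 3216
    N–H: 6 × 400 = 2400
    O=O: 3 × 488 = 1464
    Σ(broken) = 7080 kJ
  Bonds formed (products):
    C≡N: 2 × 877 = 1754
    C–H: 2 × 402 = 804
    O–H: 12 × 456 = 5472
    Σ(formed) = 8030 kJ
  ΔH_I = 7080 − 8030 = −950 kJ
Reaction II:
  Bonds broken (reactants):
    C–C: 6 × 337 = 2022
    C–H: 20 × 402 = 8040
    O=O: 13 × 488 = 6344
    Σ(broken) = 16406 kJ
  Bonds formed (products):
    C=O: 16 × 821 = 13136
    O–H: 20 × 456 = 9120
    Σ(formed) = 22256 kJ
  ΔH_II = 16406 − 22256 = −5850 kJ
ΔH_I − ΔH_II = +4900 kJ, so reaction II has the more negative ΔH; |ΔH_I − ΔH_II| = 4900 kJ.

Reaction II, by 4900 kJ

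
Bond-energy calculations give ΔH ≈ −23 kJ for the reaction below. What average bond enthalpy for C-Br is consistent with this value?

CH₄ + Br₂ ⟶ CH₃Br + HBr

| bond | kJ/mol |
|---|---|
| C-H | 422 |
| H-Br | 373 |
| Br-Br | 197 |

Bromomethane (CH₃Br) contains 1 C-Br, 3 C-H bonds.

Let D be the C-Br bond energy.
Σ(broken) = 1×197 + 4×422 = 1885
Σ(formed) = 1×D + 3×422 + 1×373 = 1639 + D
ΔH = Σ(broken) − Σ(formed) = (1885) − (1639 + D) = +246 − D
Setting this equal to −23 kJ gives D = 269 kJ/mol.

D(C-Br) ≈ 269 kJ/mol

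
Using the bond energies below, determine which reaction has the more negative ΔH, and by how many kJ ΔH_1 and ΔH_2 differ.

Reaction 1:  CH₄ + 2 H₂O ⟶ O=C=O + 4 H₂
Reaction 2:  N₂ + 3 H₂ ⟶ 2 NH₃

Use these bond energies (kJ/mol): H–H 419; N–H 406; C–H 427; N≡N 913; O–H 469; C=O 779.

Reaction 2, by 616 kJ

Reaction 1:
  Bonds broken (reactants):
    C–H: 4 × 427 = 1708
    O–H: 4 × 469 = 1876
    Σ(broken) = 3584 kJ
  Bonds formed (products):
    C=O: 2 × 779 = 1558
    H–H: 4 × 419 = 1676
    Σ(formed) = 3234 kJ
  ΔH_1 = 3584 − 3234 = +350 kJ
Reaction 2:
  Bonds broken (reactants):
    H–H: 3 × 419 = 1257
    N≡N: 1 × 913 = 913
    Σ(broken) = 2170 kJ
  Bonds formed (products):
    N–H: 6 × 406 = 2436
    Σ(formed) = 2436 kJ
  ΔH_2 = 2170 − 2436 = −266 kJ
ΔH_1 − ΔH_2 = +616 kJ, so reaction 2 has the more negative ΔH; |ΔH_1 − ΔH_2| = 616 kJ.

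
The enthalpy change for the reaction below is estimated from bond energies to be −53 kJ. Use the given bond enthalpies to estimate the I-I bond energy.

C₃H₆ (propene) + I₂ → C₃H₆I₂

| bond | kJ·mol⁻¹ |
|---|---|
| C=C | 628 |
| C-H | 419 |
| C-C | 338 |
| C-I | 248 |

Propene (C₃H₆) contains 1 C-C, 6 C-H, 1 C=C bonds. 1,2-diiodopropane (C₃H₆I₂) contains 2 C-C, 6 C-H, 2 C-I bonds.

D(I-I) ≈ 153 kJ/mol

Let D be the I-I bond energy.
Σ(broken) = 1×338 + 6×419 + 1×628 + 1×D = 3480 + D
Σ(formed) = 2×338 + 6×419 + 2×248 = 3686
ΔH = Σ(broken) − Σ(formed) = (3480 + D) − (3686) = −206 + D
Setting this equal to −53 kJ gives D = 153 kJ/mol.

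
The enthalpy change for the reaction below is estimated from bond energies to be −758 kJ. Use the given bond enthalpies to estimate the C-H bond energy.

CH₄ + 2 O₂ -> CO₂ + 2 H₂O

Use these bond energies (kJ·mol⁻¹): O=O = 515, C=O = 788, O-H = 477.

Let D be the C-H bond energy.
Σ(broken) = 4×D + 2×515 = 1030 + 4D
Σ(formed) = 2×788 + 4×477 = 3484
ΔH = Σ(broken) − Σ(formed) = (1030 + 4D) − (3484) = −2454 + 4D
Setting this equal to −758 kJ gives 4D = 1696, so D = 424 kJ/mol.

D(C-H) ≈ 424 kJ/mol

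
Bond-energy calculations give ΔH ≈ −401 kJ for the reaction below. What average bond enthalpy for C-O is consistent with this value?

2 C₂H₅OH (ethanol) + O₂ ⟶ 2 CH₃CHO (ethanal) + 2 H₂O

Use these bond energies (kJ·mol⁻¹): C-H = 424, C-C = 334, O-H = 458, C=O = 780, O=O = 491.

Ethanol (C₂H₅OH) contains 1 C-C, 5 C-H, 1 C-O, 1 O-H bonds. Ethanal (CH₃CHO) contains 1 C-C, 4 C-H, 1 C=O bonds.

Let D be the C-O bond energy.
Σ(broken) = 2×334 + 10×424 + 2×D + 2×458 + 1×491 = 6315 + 2D
Σ(formed) = 2×334 + 8×424 + 2×780 + 4×458 = 7452
ΔH = Σ(broken) − Σ(formed) = (6315 + 2D) − (7452) = −1137 + 2D
Setting this equal to −401 kJ gives 2D = 736, so D = 368 kJ/mol.

D(C-O) ≈ 368 kJ/mol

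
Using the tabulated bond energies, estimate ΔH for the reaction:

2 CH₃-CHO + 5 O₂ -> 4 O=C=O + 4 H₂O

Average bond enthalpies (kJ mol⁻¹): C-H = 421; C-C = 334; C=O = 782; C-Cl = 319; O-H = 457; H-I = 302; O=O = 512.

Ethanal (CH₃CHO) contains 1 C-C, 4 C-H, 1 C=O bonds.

Bonds broken (reactants):
  C-C: 2 × 334 = 668
  C-H: 8 × 421 = 3368
  C=O: 2 × 782 = 1564
  O=O: 5 × 512 = 2560
  Σ(broken) = 8160 kJ
Bonds formed (products):
  C=O: 8 × 782 = 6256
  O-H: 8 × 457 = 3656
  Σ(formed) = 9912 kJ
ΔH = Σ(broken) − Σ(formed) = 8160 − 9912 = −1752 kJ

ΔH ≈ −1752 kJ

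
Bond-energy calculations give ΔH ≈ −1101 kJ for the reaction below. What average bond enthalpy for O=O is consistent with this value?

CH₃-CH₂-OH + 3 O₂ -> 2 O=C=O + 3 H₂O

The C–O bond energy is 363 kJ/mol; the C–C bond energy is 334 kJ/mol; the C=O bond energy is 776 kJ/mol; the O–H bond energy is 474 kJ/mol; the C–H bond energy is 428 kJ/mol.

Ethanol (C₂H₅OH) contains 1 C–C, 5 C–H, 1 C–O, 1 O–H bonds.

D(O=O) ≈ 512 kJ/mol

Let D be the O=O bond energy.
Σ(broken) = 1×334 + 5×428 + 1×363 + 1×474 + 3×D = 3311 + 3D
Σ(formed) = 4×776 + 6×474 = 5948
ΔH = Σ(broken) − Σ(formed) = (3311 + 3D) − (5948) = −2637 + 3D
Setting this equal to −1101 kJ gives 3D = 1536, so D = 512 kJ/mol.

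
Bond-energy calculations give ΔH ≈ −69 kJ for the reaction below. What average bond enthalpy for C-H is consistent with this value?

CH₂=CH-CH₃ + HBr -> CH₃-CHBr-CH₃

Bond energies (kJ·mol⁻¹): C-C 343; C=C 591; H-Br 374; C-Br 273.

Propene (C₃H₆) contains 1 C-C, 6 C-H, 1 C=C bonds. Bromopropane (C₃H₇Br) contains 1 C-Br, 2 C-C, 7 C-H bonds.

Let D be the C-H bond energy.
Σ(broken) = 1×343 + 6×D + 1×591 + 1×374 = 1308 + 6D
Σ(formed) = 1×273 + 2×343 + 7×D = 959 + 7D
ΔH = Σ(broken) − Σ(formed) = (1308 + 6D) − (959 + 7D) = +349 − D
Setting this equal to −69 kJ gives D = 418 kJ/mol.

D(C-H) ≈ 418 kJ/mol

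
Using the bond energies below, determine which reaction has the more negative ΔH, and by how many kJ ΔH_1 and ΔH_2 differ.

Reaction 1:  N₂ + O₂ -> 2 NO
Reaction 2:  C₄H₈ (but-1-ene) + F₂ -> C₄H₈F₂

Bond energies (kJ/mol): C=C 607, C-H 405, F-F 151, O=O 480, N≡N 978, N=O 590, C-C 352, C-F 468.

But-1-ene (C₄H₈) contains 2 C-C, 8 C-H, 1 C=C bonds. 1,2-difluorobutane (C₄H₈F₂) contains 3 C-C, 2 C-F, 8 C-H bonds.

Reaction 2, by 808 kJ

Reaction 1:
  Bonds broken (reactants):
    N≡N: 1 × 978 = 978
    O=O: 1 × 480 = 480
    Σ(broken) = 1458 kJ
  Bonds formed (products):
    N=O: 2 × 590 = 1180
    Σ(formed) = 1180 kJ
  ΔH_1 = 1458 − 1180 = +278 kJ
Reaction 2:
  Bonds broken (reactants):
    C-C: 2 × 352 = 704
    C-H: 8 × 405 = 3240
    C=C: 1 × 607 = 607
    F-F: 1 × 151 = 151
    Σ(broken) = 4702 kJ
  Bonds formed (products):
    C-C: 3 × 352 = 1056
    C-F: 2 × 468 = 936
    C-H: 8 × 405 = 3240
    Σ(formed) = 5232 kJ
  ΔH_2 = 4702 − 5232 = −530 kJ
ΔH_1 − ΔH_2 = +808 kJ, so reaction 2 has the more negative ΔH; |ΔH_1 − ΔH_2| = 808 kJ.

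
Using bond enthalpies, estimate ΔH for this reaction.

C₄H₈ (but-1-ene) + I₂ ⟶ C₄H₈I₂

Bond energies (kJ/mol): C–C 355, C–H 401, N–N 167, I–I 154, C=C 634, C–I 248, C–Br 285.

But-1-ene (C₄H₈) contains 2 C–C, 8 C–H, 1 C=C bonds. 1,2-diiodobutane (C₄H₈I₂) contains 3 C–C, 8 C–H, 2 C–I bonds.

ΔH ≈ −63 kJ

Bonds broken (reactants):
  C–C: 2 × 355 = 710
  C–H: 8 × 401 = 3208
  C=C: 1 × 634 = 634
  I–I: 1 × 154 = 154
  Σ(broken) = 4706 kJ
Bonds formed (products):
  C–C: 3 × 355 = 1065
  C–H: 8 × 401 = 3208
  C–I: 2 × 248 = 496
  Σ(formed) = 4769 kJ
ΔH = Σ(broken) − Σ(formed) = 4706 − 4769 = −63 kJ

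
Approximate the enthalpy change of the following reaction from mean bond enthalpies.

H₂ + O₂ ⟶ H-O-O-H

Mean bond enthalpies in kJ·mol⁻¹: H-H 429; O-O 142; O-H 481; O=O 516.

ΔH ≈ −159 kJ

Bonds broken (reactants):
  H-H: 1 × 429 = 429
  O=O: 1 × 516 = 516
  Σ(broken) = 945 kJ
Bonds formed (products):
  O-H: 2 × 481 = 962
  O-O: 1 × 142 = 142
  Σ(formed) = 1104 kJ
ΔH = Σ(broken) − Σ(formed) = 945 − 1104 = −159 kJ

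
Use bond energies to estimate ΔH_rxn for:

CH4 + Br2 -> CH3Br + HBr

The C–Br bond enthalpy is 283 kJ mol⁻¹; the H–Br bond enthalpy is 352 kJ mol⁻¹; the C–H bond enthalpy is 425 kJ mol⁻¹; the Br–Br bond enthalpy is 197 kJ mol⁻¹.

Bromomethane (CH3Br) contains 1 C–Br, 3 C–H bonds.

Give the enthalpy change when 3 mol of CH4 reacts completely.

Bonds broken (reactants):
  Br–Br: 1 × 197 = 197
  C–H: 4 × 425 = 1700
  Σ(broken) = 1897 kJ
Bonds formed (products):
  C–Br: 1 × 283 = 283
  C–H: 3 × 425 = 1275
  H–Br: 1 × 352 = 352
  Σ(formed) = 1910 kJ
ΔH = Σ(broken) − Σ(formed) = 1897 − 1910 = −13 kJ
For 3× the reaction as written: 3 × (−13) = −39 kJ

ΔH = −39 kJ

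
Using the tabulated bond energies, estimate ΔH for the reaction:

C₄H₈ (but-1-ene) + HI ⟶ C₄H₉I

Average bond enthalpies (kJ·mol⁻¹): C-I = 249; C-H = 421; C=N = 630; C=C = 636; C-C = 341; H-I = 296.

Bonds broken (reactants):
  C-C: 2 × 341 = 682
  C-H: 8 × 421 = 3368
  C=C: 1 × 636 = 636
  H-I: 1 × 296 = 296
  Σ(broken) = 4982 kJ
Bonds formed (products):
  C-C: 3 × 341 = 1023
  C-H: 9 × 421 = 3789
  C-I: 1 × 249 = 249
  Σ(formed) = 5061 kJ
ΔH = Σ(broken) − Σ(formed) = 4982 − 5061 = −79 kJ

ΔH ≈ −79 kJ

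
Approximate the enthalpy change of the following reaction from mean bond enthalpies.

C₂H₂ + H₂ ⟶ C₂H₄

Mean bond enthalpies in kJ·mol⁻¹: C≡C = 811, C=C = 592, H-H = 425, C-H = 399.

Bonds broken (reactants):
  C≡C: 1 × 811 = 811
  C-H: 2 × 399 = 798
  H-H: 1 × 425 = 425
  Σ(broken) = 2034 kJ
Bonds formed (products):
  C-H: 4 × 399 = 1596
  C=C: 1 × 592 = 592
  Σ(formed) = 2188 kJ
ΔH = Σ(broken) − Σ(formed) = 2034 − 2188 = −154 kJ

ΔH ≈ −154 kJ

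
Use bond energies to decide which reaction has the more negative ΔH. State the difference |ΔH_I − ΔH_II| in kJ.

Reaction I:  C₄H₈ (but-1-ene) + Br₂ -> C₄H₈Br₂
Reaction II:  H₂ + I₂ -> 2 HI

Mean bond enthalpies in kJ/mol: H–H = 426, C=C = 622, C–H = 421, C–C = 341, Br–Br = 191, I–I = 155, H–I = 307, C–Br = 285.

Reaction I:
  Bonds broken (reactants):
    Br–Br: 1 × 191 = 191
    C–C: 2 × 341 = 682
    C–H: 8 × 421 = 3368
    C=C: 1 × 622 = 622
    Σ(broken) = 4863 kJ
  Bonds formed (products):
    C–Br: 2 × 285 = 570
    C–C: 3 × 341 = 1023
    C–H: 8 × 421 = 3368
    Σ(formed) = 4961 kJ
  ΔH_I = 4863 − 4961 = −98 kJ
Reaction II:
  Bonds broken (reactants):
    H–H: 1 × 426 = 426
    I–I: 1 × 155 = 155
    Σ(broken) = 581 kJ
  Bonds formed (products):
    H–I: 2 × 307 = 614
    Σ(formed) = 614 kJ
  ΔH_II = 581 − 614 = −33 kJ
ΔH_I − ΔH_II = −65 kJ, so reaction I has the more negative ΔH; |ΔH_I − ΔH_II| = 65 kJ.

Reaction I, by 65 kJ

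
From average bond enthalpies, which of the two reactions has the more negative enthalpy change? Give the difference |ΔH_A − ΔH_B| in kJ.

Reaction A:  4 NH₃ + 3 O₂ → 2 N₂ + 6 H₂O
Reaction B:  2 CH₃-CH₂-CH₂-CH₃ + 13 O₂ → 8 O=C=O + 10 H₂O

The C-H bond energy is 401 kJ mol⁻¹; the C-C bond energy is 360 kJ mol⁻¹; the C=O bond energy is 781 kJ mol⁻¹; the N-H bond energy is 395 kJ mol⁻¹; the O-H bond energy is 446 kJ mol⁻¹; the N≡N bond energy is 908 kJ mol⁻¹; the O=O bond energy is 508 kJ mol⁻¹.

Reaction A:
  Bonds broken (reactants):
    N-H: 12 × 395 = 4740
    O=O: 3 × 508 = 1524
    Σ(broken) = 6264 kJ
  Bonds formed (products):
    N≡N: 2 × 908 = 1816
    O-H: 12 × 446 = 5352
    Σ(formed) = 7168 kJ
  ΔH_A = 6264 − 7168 = −904 kJ
Reaction B:
  Bonds broken (reactants):
    C-C: 6 × 360 = 2160
    C-H: 20 × 401 = 8020
    O=O: 13 × 508 = 6604
    Σ(broken) = 16784 kJ
  Bonds formed (products):
    C=O: 16 × 781 = 12496
    O-H: 20 × 446 = 8920
    Σ(formed) = 21416 kJ
  ΔH_B = 16784 − 21416 = −4632 kJ
ΔH_A − ΔH_B = +3728 kJ, so reaction B has the more negative ΔH; |ΔH_A − ΔH_B| = 3728 kJ.

Reaction B, by 3728 kJ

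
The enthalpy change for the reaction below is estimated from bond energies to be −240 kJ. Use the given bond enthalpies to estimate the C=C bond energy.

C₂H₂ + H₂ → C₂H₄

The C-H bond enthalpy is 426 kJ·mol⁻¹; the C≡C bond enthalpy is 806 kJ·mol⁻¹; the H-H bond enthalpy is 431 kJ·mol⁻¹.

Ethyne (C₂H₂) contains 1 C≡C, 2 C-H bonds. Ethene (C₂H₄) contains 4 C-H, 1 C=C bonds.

Let D be the C=C bond energy.
Σ(broken) = 1×806 + 2×426 + 1×431 = 2089
Σ(formed) = 4×426 + 1×D = 1704 + D
ΔH = Σ(broken) − Σ(formed) = (2089) − (1704 + D) = +385 − D
Setting this equal to −240 kJ gives D = 625 kJ/mol.

D(C=C) ≈ 625 kJ/mol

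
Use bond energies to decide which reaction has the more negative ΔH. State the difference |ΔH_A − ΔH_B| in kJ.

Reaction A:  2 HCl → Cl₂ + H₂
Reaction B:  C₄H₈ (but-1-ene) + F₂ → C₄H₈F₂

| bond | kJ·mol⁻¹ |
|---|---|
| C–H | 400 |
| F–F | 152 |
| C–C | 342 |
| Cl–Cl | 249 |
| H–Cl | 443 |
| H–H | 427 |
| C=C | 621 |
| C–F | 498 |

Reaction B, by 775 kJ

Reaction A:
  Bonds broken (reactants):
    H–Cl: 2 × 443 = 886
    Σ(broken) = 886 kJ
  Bonds formed (products):
    Cl–Cl: 1 × 249 = 249
    H–H: 1 × 427 = 427
    Σ(formed) = 676 kJ
  ΔH_A = 886 − 676 = +210 kJ
Reaction B:
  Bonds broken (reactants):
    C–C: 2 × 342 = 684
    C–H: 8 × 400 = 3200
    C=C: 1 × 621 = 621
    F–F: 1 × 152 = 152
    Σ(broken) = 4657 kJ
  Bonds formed (products):
    C–C: 3 × 342 = 1026
    C–F: 2 × 498 = 996
    C–H: 8 × 400 = 3200
    Σ(formed) = 5222 kJ
  ΔH_B = 4657 − 5222 = −565 kJ
ΔH_A − ΔH_B = +775 kJ, so reaction B has the more negative ΔH; |ΔH_A − ΔH_B| = 775 kJ.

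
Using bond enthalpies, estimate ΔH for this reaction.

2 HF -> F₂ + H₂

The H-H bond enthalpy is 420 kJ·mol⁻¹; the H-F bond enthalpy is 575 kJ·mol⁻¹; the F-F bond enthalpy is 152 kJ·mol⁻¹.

Bonds broken (reactants):
  H-F: 2 × 575 = 1150
  Σ(broken) = 1150 kJ
Bonds formed (products):
  F-F: 1 × 152 = 152
  H-H: 1 × 420 = 420
  Σ(formed) = 572 kJ
ΔH = Σ(broken) − Σ(formed) = 1150 − 572 = +578 kJ

ΔH ≈ +578 kJ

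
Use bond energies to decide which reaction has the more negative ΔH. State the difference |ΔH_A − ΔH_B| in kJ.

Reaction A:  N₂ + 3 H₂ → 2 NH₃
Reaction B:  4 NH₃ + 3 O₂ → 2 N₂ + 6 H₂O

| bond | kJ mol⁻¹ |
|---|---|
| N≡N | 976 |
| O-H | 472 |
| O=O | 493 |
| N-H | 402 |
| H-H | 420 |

Reaction A:
  Bonds broken (reactants):
    H-H: 3 × 420 = 1260
    N≡N: 1 × 976 = 976
    Σ(broken) = 2236 kJ
  Bonds formed (products):
    N-H: 6 × 402 = 2412
    Σ(formed) = 2412 kJ
  ΔH_A = 2236 − 2412 = −176 kJ
Reaction B:
  Bonds broken (reactants):
    N-H: 12 × 402 = 4824
    O=O: 3 × 493 = 1479
    Σ(broken) = 6303 kJ
  Bonds formed (products):
    N≡N: 2 × 976 = 1952
    O-H: 12 × 472 = 5664
    Σ(formed) = 7616 kJ
  ΔH_B = 6303 − 7616 = −1313 kJ
ΔH_A − ΔH_B = +1137 kJ, so reaction B has the more negative ΔH; |ΔH_A − ΔH_B| = 1137 kJ.

Reaction B, by 1137 kJ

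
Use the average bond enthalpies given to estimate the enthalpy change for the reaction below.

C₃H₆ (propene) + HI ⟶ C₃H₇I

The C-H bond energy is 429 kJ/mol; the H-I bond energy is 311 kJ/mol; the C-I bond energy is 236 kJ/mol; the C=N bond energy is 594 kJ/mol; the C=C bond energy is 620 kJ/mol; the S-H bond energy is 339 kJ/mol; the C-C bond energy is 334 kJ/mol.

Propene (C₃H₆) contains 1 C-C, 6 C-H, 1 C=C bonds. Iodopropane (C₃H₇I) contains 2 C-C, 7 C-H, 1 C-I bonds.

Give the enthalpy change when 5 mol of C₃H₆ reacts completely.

ΔH = −340 kJ

Bonds broken (reactants):
  C-C: 1 × 334 = 334
  C-H: 6 × 429 = 2574
  C=C: 1 × 620 = 620
  H-I: 1 × 311 = 311
  Σ(broken) = 3839 kJ
Bonds formed (products):
  C-C: 2 × 334 = 668
  C-H: 7 × 429 = 3003
  C-I: 1 × 236 = 236
  Σ(formed) = 3907 kJ
ΔH = Σ(broken) − Σ(formed) = 3839 − 3907 = −68 kJ
For 5× the reaction as written: 5 × (−68) = −340 kJ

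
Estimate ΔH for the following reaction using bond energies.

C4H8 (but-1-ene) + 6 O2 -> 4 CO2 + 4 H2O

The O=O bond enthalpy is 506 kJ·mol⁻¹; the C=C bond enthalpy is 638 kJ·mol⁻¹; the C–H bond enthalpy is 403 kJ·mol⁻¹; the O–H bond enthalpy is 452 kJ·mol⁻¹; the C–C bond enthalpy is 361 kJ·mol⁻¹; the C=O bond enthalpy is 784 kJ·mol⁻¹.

ΔH ≈ −2268 kJ

Bonds broken (reactants):
  C–C: 2 × 361 = 722
  C–H: 8 × 403 = 3224
  C=C: 1 × 638 = 638
  O=O: 6 × 506 = 3036
  Σ(broken) = 7620 kJ
Bonds formed (products):
  C=O: 8 × 784 = 6272
  O–H: 8 × 452 = 3616
  Σ(formed) = 9888 kJ
ΔH = Σ(broken) − Σ(formed) = 7620 − 9888 = −2268 kJ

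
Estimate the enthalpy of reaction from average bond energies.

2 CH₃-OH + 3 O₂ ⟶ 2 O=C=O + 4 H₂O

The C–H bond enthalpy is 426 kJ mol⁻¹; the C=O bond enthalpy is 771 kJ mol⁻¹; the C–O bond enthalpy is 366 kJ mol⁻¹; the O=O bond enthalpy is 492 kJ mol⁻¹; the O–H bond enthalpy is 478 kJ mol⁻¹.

ΔH ≈ −1188 kJ

Bonds broken (reactants):
  C–H: 6 × 426 = 2556
  C–O: 2 × 366 = 732
  O–H: 2 × 478 = 956
  O=O: 3 × 492 = 1476
  Σ(broken) = 5720 kJ
Bonds formed (products):
  C=O: 4 × 771 = 3084
  O–H: 8 × 478 = 3824
  Σ(formed) = 6908 kJ
ΔH = Σ(broken) − Σ(formed) = 5720 − 6908 = −1188 kJ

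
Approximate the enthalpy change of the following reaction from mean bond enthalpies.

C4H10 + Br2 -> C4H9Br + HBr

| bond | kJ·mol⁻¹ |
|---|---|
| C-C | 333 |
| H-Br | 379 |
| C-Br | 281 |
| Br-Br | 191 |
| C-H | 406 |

ΔH ≈ −63 kJ

Bonds broken (reactants):
  Br-Br: 1 × 191 = 191
  C-C: 3 × 333 = 999
  C-H: 10 × 406 = 4060
  Σ(broken) = 5250 kJ
Bonds formed (products):
  C-Br: 1 × 281 = 281
  C-C: 3 × 333 = 999
  C-H: 9 × 406 = 3654
  H-Br: 1 × 379 = 379
  Σ(formed) = 5313 kJ
ΔH = Σ(broken) − Σ(formed) = 5250 − 5313 = −63 kJ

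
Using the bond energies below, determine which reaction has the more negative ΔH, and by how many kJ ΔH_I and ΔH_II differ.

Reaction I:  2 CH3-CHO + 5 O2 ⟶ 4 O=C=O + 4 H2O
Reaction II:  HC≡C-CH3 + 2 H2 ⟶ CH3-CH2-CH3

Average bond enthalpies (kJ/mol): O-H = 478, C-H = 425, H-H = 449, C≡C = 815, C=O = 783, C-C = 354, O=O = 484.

Reaction I, by 1653 kJ

Reaction I:
  Bonds broken (reactants):
    C-C: 2 × 354 = 708
    C-H: 8 × 425 = 3400
    C=O: 2 × 783 = 1566
    O=O: 5 × 484 = 2420
    Σ(broken) = 8094 kJ
  Bonds formed (products):
    C=O: 8 × 783 = 6264
    O-H: 8 × 478 = 3824
    Σ(formed) = 10088 kJ
  ΔH_I = 8094 − 10088 = −1994 kJ
Reaction II:
  Bonds broken (reactants):
    C≡C: 1 × 815 = 815
    C-C: 1 × 354 = 354
    C-H: 4 × 425 = 1700
    H-H: 2 × 449 = 898
    Σ(broken) = 3767 kJ
  Bonds formed (products):
    C-C: 2 × 354 = 708
    C-H: 8 × 425 = 3400
    Σ(formed) = 4108 kJ
  ΔH_II = 3767 − 4108 = −341 kJ
ΔH_I − ΔH_II = −1653 kJ, so reaction I has the more negative ΔH; |ΔH_I − ΔH_II| = 1653 kJ.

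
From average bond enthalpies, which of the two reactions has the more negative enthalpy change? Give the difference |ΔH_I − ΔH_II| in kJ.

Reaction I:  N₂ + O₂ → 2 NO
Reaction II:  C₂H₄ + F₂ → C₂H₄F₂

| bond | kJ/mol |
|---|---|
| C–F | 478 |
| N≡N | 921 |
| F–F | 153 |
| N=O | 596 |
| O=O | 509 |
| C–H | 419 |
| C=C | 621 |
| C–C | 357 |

Reaction I:
  Bonds broken (reactants):
    N≡N: 1 × 921 = 921
    O=O: 1 × 509 = 509
    Σ(broken) = 1430 kJ
  Bonds formed (products):
    N=O: 2 × 596 = 1192
    Σ(formed) = 1192 kJ
  ΔH_I = 1430 − 1192 = +238 kJ
Reaction II:
  Bonds broken (reactants):
    C–H: 4 × 419 = 1676
    C=C: 1 × 621 = 621
    F–F: 1 × 153 = 153
    Σ(broken) = 2450 kJ
  Bonds formed (products):
    C–C: 1 × 357 = 357
    C–F: 2 × 478 = 956
    C–H: 4 × 419 = 1676
    Σ(formed) = 2989 kJ
  ΔH_II = 2450 − 2989 = −539 kJ
ΔH_I − ΔH_II = +777 kJ, so reaction II has the more negative ΔH; |ΔH_I − ΔH_II| = 777 kJ.

Reaction II, by 777 kJ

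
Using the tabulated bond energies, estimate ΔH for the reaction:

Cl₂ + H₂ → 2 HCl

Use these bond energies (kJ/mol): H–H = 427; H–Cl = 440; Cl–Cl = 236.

ΔH ≈ −217 kJ

Bonds broken (reactants):
  Cl–Cl: 1 × 236 = 236
  H–H: 1 × 427 = 427
  Σ(broken) = 663 kJ
Bonds formed (products):
  H–Cl: 2 × 440 = 880
  Σ(formed) = 880 kJ
ΔH = Σ(broken) − Σ(formed) = 663 − 880 = −217 kJ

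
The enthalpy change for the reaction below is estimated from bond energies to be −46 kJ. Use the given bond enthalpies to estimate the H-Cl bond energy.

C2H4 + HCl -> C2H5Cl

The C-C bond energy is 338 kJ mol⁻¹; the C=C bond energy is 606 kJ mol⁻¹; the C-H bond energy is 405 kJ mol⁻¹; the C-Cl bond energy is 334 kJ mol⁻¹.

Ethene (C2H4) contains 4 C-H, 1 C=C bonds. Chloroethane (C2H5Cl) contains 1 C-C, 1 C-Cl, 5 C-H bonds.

D(H-Cl) ≈ 425 kJ/mol

Let D be the H-Cl bond energy.
Σ(broken) = 4×405 + 1×606 + 1×D = 2226 + D
Σ(formed) = 1×338 + 1×334 + 5×405 = 2697
ΔH = Σ(broken) − Σ(formed) = (2226 + D) − (2697) = −471 + D
Setting this equal to −46 kJ gives D = 425 kJ/mol.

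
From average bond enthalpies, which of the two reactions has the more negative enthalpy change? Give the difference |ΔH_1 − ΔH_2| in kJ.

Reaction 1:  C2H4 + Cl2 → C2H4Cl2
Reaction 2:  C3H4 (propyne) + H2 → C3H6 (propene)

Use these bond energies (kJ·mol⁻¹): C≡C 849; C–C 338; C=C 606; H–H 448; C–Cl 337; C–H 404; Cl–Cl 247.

Reaction 1, by 42 kJ

Reaction 1:
  Bonds broken (reactants):
    C–H: 4 × 404 = 1616
    C=C: 1 × 606 = 606
    Cl–Cl: 1 × 247 = 247
    Σ(broken) = 2469 kJ
  Bonds formed (products):
    C–C: 1 × 338 = 338
    C–Cl: 2 × 337 = 674
    C–H: 4 × 404 = 1616
    Σ(formed) = 2628 kJ
  ΔH_1 = 2469 − 2628 = −159 kJ
Reaction 2:
  Bonds broken (reactants):
    C≡C: 1 × 849 = 849
    C–C: 1 × 338 = 338
    C–H: 4 × 404 = 1616
    H–H: 1 × 448 = 448
    Σ(broken) = 3251 kJ
  Bonds formed (products):
    C–C: 1 × 338 = 338
    C–H: 6 × 404 = 2424
    C=C: 1 × 606 = 606
    Σ(formed) = 3368 kJ
  ΔH_2 = 3251 − 3368 = −117 kJ
ΔH_1 − ΔH_2 = −42 kJ, so reaction 1 has the more negative ΔH; |ΔH_1 − ΔH_2| = 42 kJ.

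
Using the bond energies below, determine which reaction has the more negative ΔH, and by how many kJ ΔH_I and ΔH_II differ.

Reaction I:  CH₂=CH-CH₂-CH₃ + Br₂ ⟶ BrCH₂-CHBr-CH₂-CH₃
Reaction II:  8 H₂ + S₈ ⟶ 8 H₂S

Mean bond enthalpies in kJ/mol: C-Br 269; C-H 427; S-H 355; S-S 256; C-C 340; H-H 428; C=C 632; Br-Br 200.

Reaction II, by 162 kJ

Reaction I:
  Bonds broken (reactants):
    Br-Br: 1 × 200 = 200
    C-C: 2 × 340 = 680
    C-H: 8 × 427 = 3416
    C=C: 1 × 632 = 632
    Σ(broken) = 4928 kJ
  Bonds formed (products):
    C-Br: 2 × 269 = 538
    C-C: 3 × 340 = 1020
    C-H: 8 × 427 = 3416
    Σ(formed) = 4974 kJ
  ΔH_I = 4928 − 4974 = −46 kJ
Reaction II:
  Bonds broken (reactants):
    H-H: 8 × 428 = 3424
    S-S: 8 × 256 = 2048
    Σ(broken) = 5472 kJ
  Bonds formed (products):
    S-H: 16 × 355 = 5680
    Σ(formed) = 5680 kJ
  ΔH_II = 5472 − 5680 = −208 kJ
ΔH_I − ΔH_II = +162 kJ, so reaction II has the more negative ΔH; |ΔH_I − ΔH_II| = 162 kJ.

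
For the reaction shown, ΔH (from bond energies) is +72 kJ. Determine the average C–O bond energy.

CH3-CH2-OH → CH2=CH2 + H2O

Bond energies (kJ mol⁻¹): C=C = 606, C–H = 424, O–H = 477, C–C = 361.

Let D be the C–O bond energy.
Σ(broken) = 1×361 + 5×424 + 1×D + 1×477 = 2958 + D
Σ(formed) = 4×424 + 1×606 + 2×477 = 3256
ΔH = Σ(broken) − Σ(formed) = (2958 + D) − (3256) = −298 + D
Setting this equal to +72 kJ gives D = 370 kJ/mol.

D(C–O) ≈ 370 kJ/mol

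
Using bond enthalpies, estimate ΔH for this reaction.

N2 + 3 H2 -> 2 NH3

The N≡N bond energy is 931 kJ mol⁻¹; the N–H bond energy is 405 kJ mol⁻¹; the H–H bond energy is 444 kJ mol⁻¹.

ΔH ≈ −167 kJ

Bonds broken (reactants):
  H–H: 3 × 444 = 1332
  N≡N: 1 × 931 = 931
  Σ(broken) = 2263 kJ
Bonds formed (products):
  N–H: 6 × 405 = 2430
  Σ(formed) = 2430 kJ
ΔH = Σ(broken) − Σ(formed) = 2263 − 2430 = −167 kJ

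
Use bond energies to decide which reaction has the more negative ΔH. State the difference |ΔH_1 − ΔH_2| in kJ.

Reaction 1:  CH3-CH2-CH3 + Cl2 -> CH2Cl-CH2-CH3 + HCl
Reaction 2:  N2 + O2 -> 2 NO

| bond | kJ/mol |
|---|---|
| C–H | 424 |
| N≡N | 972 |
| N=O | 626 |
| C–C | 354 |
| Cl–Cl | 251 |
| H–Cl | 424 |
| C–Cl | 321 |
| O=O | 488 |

Reaction 1:
  Bonds broken (reactants):
    C–C: 2 × 354 = 708
    C–H: 8 × 424 = 3392
    Cl–Cl: 1 × 251 = 251
    Σ(broken) = 4351 kJ
  Bonds formed (products):
    C–C: 2 × 354 = 708
    C–Cl: 1 × 321 = 321
    C–H: 7 × 424 = 2968
    H–Cl: 1 × 424 = 424
    Σ(formed) = 4421 kJ
  ΔH_1 = 4351 − 4421 = −70 kJ
Reaction 2:
  Bonds broken (reactants):
    N≡N: 1 × 972 = 972
    O=O: 1 × 488 = 488
    Σ(broken) = 1460 kJ
  Bonds formed (products):
    N=O: 2 × 626 = 1252
    Σ(formed) = 1252 kJ
  ΔH_2 = 1460 − 1252 = +208 kJ
ΔH_1 − ΔH_2 = −278 kJ, so reaction 1 has the more negative ΔH; |ΔH_1 − ΔH_2| = 278 kJ.

Reaction 1, by 278 kJ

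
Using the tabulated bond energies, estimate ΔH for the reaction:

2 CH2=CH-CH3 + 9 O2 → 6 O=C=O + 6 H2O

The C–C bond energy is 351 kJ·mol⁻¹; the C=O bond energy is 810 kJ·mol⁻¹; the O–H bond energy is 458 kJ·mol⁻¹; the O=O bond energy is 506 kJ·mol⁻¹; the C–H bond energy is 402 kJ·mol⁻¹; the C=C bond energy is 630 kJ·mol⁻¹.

Bonds broken (reactants):
  C–C: 2 × 351 = 702
  C–H: 12 × 402 = 4824
  C=C: 2 × 630 = 1260
  O=O: 9 × 506 = 4554
  Σ(broken) = 11340 kJ
Bonds formed (products):
  C=O: 12 × 810 = 9720
  O–H: 12 × 458 = 5496
  Σ(formed) = 15216 kJ
ΔH = Σ(broken) − Σ(formed) = 11340 − 15216 = −3876 kJ

ΔH ≈ −3876 kJ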